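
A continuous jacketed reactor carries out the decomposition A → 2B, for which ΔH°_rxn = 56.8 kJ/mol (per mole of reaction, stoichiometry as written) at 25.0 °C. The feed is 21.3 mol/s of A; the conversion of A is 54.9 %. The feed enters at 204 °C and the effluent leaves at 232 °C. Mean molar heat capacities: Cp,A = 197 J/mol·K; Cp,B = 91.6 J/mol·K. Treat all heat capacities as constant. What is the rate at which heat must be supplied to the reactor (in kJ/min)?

Q_in = 44900 kJ/min

Extent of reaction ξ = 0.549 × 21.3 = 11.694 mol/s
Reaction term: ξ·ΔH°_rxn = 11.694 × 56.8 = 664.2 kJ/s
Sensible, feed 204→25 °C: -751.1 kJ/s
Outlet flows (mol/s): A 9.6063, B 23.387
Sensible, products 25→232 °C: 835.19 kJ/s
Q = ΔH = 748.29 kJ/s = 748.29 kW
Heat supplied = 44897 kJ/min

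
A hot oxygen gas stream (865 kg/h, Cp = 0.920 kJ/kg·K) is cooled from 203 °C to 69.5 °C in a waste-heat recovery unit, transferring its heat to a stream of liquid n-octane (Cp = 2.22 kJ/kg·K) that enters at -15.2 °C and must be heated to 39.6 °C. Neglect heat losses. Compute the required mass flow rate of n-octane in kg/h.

Heat released by hot stream: Q = 865 × 0.920 × (203 − 69.5) = 106240 kJ/h
Energy balance on cold side (adiabatic exchanger): Q = ṁ_c·Cp_c·(T_c,out − T_c,in)
ṁ_c = 106240 / [2.22 × (39.6 − -15.2)] = 873.28 kg/h

ṁ_c = 873 kg/h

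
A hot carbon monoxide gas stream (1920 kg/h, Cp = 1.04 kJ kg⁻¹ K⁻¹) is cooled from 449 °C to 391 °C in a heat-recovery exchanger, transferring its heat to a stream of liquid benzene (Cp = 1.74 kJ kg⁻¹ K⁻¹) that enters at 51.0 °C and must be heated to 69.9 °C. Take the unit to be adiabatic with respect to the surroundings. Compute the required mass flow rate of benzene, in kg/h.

ṁ_c = 3520 kg/h

Heat released by hot stream: Q = 1920 × 1.04 × (449 − 391) = 115810 kJ/h
Energy balance on cold side (adiabatic exchanger): Q = ṁ_c·Cp_c·(T_c,out − T_c,in)
ṁ_c = 115810 / [1.74 × (69.9 − 51.0)] = 3521.7 kg/h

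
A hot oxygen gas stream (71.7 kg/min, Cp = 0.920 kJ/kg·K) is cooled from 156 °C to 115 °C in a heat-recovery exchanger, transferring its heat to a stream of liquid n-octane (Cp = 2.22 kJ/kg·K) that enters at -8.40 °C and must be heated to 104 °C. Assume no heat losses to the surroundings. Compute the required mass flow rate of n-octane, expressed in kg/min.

ṁ_c = 10.8 kg/min

Heat released by hot stream: Q = 71.7 × 0.920 × (156 − 115) = 2704.5 kJ/min
Energy balance on cold side (adiabatic exchanger): Q = ṁ_c·Cp_c·(T_c,out − T_c,in)
ṁ_c = 2704.5 / [2.22 × (104 − -8.40)] = 10.839 kg/min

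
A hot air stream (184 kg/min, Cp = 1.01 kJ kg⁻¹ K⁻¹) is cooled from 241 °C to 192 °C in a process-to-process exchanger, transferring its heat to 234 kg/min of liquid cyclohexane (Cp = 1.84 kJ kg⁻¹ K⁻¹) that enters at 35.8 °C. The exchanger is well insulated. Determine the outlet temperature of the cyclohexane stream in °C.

Heat released by hot stream: Q = 184 × 1.01 × (241 − 192) = 9106.2 kJ/min
Energy balance on cold side (adiabatic exchanger): Q = ṁ_c·Cp_c·(T_c,out − T_c,in)
T_c,out = 35.8 + 9106.2/(234 × 1.84) = 56.95 °C

T_c,out = 56.9 °C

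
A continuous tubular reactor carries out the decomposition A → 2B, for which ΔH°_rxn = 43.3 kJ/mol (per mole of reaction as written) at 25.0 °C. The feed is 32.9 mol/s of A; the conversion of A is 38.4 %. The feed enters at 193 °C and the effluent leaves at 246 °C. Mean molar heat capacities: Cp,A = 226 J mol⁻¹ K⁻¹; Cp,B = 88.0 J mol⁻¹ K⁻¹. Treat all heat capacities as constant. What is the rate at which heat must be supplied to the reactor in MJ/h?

Q_in = 2890 MJ/h

Extent of reaction ξ = 0.384 × 32.9 = 12.634 mol/s
Reaction term: ξ·ΔH°_rxn = 12.634 × 43.3 = 547.03 kJ/s
Sensible, feed 193→25 °C: -1249.1 kJ/s
Outlet flows (mol/s): A 20.266, B 25.267
Sensible, products 25→246 °C: 1503.6 kJ/s
Q = ΔH = 801.51 kJ/s = 801.51 kW
Heat supplied = 2885.4 MJ/h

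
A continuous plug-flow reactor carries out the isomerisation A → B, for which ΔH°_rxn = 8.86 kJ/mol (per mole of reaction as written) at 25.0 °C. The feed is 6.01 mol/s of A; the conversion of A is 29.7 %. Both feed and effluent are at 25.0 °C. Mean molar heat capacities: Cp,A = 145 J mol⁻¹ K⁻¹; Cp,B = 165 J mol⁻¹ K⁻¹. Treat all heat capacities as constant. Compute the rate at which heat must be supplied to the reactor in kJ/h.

Extent of reaction ξ = 0.297 × 6.01 = 1.785 mol/s
Reaction term: ξ·ΔH°_rxn = 1.785 × 8.86 = 15.815 kJ/s
Q = ΔH = 15.815 kJ/s = 15.815 kW
Heat supplied = 56933 kJ/h

Q_in = 56900 kJ/h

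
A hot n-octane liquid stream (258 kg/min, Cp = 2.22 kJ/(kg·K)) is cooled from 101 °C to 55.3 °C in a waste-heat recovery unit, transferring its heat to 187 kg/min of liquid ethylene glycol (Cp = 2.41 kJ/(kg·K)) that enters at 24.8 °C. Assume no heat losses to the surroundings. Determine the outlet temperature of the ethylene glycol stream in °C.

T_c,out = 82.9 °C

Heat released by hot stream: Q = 258 × 2.22 × (101 − 55.3) = 26175 kJ/min
Energy balance on cold side (adiabatic exchanger): Q = ṁ_c·Cp_c·(T_c,out − T_c,in)
T_c,out = 24.8 + 26175/(187 × 2.41) = 82.88 °C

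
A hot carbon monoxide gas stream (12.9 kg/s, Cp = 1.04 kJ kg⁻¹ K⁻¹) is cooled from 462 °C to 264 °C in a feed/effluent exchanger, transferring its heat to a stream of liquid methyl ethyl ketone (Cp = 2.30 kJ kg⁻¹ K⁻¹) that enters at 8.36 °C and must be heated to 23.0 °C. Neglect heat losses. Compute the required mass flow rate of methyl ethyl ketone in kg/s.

Heat released by hot stream: Q = 12.9 × 1.04 × (462 − 264) = 2656.4 kJ/s
Energy balance on cold side (adiabatic exchanger): Q = ṁ_c·Cp_c·(T_c,out − T_c,in)
ṁ_c = 2656.4 / [2.30 × (23.0 − 8.36)] = 78.89 kg/s

ṁ_c = 78.9 kg/s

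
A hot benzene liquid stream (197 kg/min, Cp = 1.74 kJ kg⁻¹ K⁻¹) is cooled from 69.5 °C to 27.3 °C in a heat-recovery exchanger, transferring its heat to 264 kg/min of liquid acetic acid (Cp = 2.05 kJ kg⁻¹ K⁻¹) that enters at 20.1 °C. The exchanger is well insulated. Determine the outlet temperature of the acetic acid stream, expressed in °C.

T_c,out = 46.8 °C

Heat released by hot stream: Q = 197 × 1.74 × (69.5 − 27.3) = 14465 kJ/min
Energy balance on cold side (adiabatic exchanger): Q = ṁ_c·Cp_c·(T_c,out − T_c,in)
T_c,out = 20.1 + 14465/(264 × 2.05) = 46.828 °C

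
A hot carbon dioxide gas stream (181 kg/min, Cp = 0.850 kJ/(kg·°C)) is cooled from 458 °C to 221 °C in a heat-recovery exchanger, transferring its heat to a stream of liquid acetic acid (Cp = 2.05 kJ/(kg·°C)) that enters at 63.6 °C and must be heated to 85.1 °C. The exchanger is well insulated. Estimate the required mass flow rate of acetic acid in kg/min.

Heat released by hot stream: Q = 181 × 0.850 × (458 − 221) = 36462 kJ/min
Energy balance on cold side (adiabatic exchanger): Q = ṁ_c·Cp_c·(T_c,out − T_c,in)
ṁ_c = 36462 / [2.05 × (85.1 − 63.6)] = 827.28 kg/min

ṁ_c = 827 kg/min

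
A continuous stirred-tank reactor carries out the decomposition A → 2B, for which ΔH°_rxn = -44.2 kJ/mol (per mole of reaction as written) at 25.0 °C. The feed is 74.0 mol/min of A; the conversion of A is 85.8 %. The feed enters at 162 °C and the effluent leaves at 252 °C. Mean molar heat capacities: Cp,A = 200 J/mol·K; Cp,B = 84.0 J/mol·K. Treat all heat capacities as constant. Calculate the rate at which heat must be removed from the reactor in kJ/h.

Q_out = 116000 kJ/h

Extent of reaction ξ = 0.858 × 74.0 = 63.492 mol/min
Reaction term: ξ·ΔH°_rxn = 63.492 × -44.2 = -2806.3 kJ/min
Sensible, feed 162→25 °C: -2027.6 kJ/min
Outlet flows (mol/min): A 10.508, B 126.98
Sensible, products 25→252 °C: 2898.4 kJ/min
Q = ΔH = -1935.6 kJ/min = -32.259 kW
Heat removed = 116130 kJ/h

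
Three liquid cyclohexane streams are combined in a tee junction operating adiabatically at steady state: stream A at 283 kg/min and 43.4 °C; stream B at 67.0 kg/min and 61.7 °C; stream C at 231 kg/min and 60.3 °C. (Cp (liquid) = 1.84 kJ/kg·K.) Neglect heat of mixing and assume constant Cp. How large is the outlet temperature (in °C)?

T_out = 52.2 °C

Energy balance with Q = 0: Σ ṁᵢCp,ᵢ(T_out − Tᵢ) = 0
T_out = Σ ṁᵢCp,ᵢTᵢ / Σ ṁᵢCp,ᵢ
      = 55836 / 1069 = 52.23 °C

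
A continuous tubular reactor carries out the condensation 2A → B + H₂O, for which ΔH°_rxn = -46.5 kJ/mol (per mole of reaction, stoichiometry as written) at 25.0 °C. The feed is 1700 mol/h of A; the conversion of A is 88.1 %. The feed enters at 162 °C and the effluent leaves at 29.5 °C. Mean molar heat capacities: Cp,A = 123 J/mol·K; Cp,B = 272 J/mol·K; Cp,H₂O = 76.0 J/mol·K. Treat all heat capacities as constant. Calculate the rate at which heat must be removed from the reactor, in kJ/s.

Q_out = 17.3 kJ/s

Extent of reaction ξ = 0.881 × 1700 / 2 = 748.85 mol/h
Reaction term: ξ·ΔH°_rxn = 748.85 × -46.5 = -34822 kJ/h
Sensible, feed 162→25 °C: -28647 kJ/h
Outlet flows (mol/h): A 202.3, B 748.85, H₂O 748.85
Sensible, products 25→29.5 °C: 1284.7 kJ/h
Q = ΔH = -62184 kJ/h = -17.273 kW
Heat removed = 17.273 kJ/s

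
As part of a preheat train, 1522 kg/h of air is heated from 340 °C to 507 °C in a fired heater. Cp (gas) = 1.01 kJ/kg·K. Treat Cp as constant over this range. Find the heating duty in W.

Q = 71300 W

Q = ṁ·Cp·ΔT = 1522 × 1.01 × (507 − 340) = 256720 kJ/h
Converting: 256720 / 3600 s = 71.31 kW
Heating duty = 71310 W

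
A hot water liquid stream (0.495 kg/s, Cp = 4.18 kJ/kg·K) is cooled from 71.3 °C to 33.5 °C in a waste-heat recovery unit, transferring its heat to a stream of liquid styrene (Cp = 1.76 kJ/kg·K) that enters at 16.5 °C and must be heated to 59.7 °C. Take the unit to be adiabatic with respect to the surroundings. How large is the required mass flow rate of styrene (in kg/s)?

ṁ_c = 1.03 kg/s

Heat released by hot stream: Q = 0.495 × 4.18 × (71.3 − 33.5) = 78.212 kJ/s
Energy balance on cold side (adiabatic exchanger): Q = ṁ_c·Cp_c·(T_c,out − T_c,in)
ṁ_c = 78.212 / [1.76 × (59.7 − 16.5)] = 1.0287 kg/s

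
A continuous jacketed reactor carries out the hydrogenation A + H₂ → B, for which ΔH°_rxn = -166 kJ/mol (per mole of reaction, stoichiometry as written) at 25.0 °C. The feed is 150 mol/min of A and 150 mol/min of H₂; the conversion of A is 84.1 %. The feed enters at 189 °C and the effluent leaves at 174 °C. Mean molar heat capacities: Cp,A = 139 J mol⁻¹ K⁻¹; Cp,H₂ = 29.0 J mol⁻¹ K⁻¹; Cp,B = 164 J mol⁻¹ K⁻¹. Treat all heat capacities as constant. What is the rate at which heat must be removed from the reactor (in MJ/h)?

Q_out = 1280 MJ/h

Extent of reaction ξ = 0.841 × 150 = 126.15 mol/min
Reaction term: ξ·ΔH°_rxn = 126.15 × -166 = -20941 kJ/min
Sensible, feed 189→25 °C: -4132.8 kJ/min
Outlet flows (mol/min): A 23.85, H₂ 23.85, B 126.15
Sensible, products 25→174 °C: 3679.6 kJ/min
Q = ΔH = -21394 kJ/min = -356.57 kW
Heat removed = 1283.6 MJ/h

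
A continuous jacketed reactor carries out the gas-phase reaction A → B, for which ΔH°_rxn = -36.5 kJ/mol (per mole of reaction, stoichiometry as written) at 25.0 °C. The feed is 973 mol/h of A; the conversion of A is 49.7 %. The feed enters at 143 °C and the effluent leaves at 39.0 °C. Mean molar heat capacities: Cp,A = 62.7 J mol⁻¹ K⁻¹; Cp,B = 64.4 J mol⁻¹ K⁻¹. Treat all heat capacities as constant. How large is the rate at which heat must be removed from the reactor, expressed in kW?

Q_out = 6.66 kW

Extent of reaction ξ = 0.497 × 973 = 483.58 mol/h
Reaction term: ξ·ΔH°_rxn = 483.58 × -36.5 = -17651 kJ/h
Sensible, feed 143→25 °C: -7198.8 kJ/h
Outlet flows (mol/h): A 489.42, B 483.58
Sensible, products 25→39.0 °C: 865.61 kJ/h
Q = ΔH = -23984 kJ/h = -6.6622 kW
Heat removed = 6.6622 kW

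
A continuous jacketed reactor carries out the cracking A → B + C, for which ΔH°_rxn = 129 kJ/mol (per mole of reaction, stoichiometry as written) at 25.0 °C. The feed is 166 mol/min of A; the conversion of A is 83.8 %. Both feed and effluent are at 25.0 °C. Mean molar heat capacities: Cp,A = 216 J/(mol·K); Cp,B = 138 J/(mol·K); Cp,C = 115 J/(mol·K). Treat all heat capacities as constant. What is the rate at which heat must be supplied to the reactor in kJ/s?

Q_in = 299 kJ/s

Extent of reaction ξ = 0.838 × 166 = 139.11 mol/min
Reaction term: ξ·ΔH°_rxn = 139.11 × 129 = 17945 kJ/min
Q = ΔH = 17945 kJ/min = 299.08 kW
Heat supplied = 299.08 kJ/s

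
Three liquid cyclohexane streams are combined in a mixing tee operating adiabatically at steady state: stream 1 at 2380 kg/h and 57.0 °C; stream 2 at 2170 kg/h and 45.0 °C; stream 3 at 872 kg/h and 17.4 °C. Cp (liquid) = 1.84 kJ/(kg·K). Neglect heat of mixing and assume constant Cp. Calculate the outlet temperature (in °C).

Energy balance with Q = 0: Σ ṁᵢCp,ᵢ(T_out − Tᵢ) = 0
Σ ṁᵢCp,ᵢTᵢ = 2380×1.84×57.0 + 2170×1.84×45.0 + 872×1.84×17.4 = 457210
Σ ṁᵢCp,ᵢ = 2380×1.84 + 2170×1.84 + 872×1.84 = 9976.5
T_out = 457210 / 9976.5 = 45.829 °C

T_out = 45.8 °C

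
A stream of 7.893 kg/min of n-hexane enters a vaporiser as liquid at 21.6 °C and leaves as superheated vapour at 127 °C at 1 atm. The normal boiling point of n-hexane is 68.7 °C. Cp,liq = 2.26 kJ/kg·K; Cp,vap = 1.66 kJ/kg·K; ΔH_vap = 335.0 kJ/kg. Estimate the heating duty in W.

liquid 21.6→68.7 °C: 106.45 kJ/kg
vaporisation at 68.7 °C: 335 kJ/kg
vapour 68.7→127 °C: 96.778 kJ/kg
Δh = 106.45 + 335 + 96.778 = 538.22 kJ/kg
Q = ṁ·Δh = 7.893 kg/min × 538.22 kJ/kg = 4248.2 kJ/min
|Q| = 70.803 kW = 70803 W

Q = 70800 W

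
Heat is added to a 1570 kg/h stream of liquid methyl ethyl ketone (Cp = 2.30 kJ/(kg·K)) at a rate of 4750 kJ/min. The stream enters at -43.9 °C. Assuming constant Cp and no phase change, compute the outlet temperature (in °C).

Q = 4750 kJ/min = 285000 kJ/h
ΔT = Q/(ṁ·Cp) = 285000/(1570×2.30) = 78.926 K
T_out = -43.9 + 78.926 = 35.026 °C

T_out = 35.0 °C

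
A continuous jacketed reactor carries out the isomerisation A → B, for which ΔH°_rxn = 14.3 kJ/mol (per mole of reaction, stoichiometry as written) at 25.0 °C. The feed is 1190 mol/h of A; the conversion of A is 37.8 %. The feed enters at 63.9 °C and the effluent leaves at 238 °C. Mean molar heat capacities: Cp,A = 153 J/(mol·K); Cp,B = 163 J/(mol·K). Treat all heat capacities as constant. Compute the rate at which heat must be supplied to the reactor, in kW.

Extent of reaction ξ = 0.378 × 1190 = 449.82 mol/h
Reaction term: ξ·ΔH°_rxn = 449.82 × 14.3 = 6432.4 kJ/h
Sensible, feed 63.9→25 °C: -7082.5 kJ/h
Outlet flows (mol/h): A 740.18, B 449.82
Sensible, products 25→238 °C: 39739 kJ/h
Q = ΔH = 39089 kJ/h = 10.858 kW
Heat supplied = 10.858 kW

Q_in = 10.9 kW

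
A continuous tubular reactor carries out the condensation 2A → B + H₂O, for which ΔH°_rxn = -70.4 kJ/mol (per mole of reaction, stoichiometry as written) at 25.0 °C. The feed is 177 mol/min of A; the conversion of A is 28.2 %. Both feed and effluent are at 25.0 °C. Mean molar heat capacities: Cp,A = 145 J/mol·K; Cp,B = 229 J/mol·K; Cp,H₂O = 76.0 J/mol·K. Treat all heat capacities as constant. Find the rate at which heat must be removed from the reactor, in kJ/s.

Extent of reaction ξ = 0.282 × 177 / 2 = 24.957 mol/min
Reaction term: ξ·ΔH°_rxn = 24.957 × -70.4 = -1757 kJ/min
Q = ΔH = -1757 kJ/min = -29.283 kW
Heat removed = 29.283 kJ/s

Q_out = 29.3 kJ/s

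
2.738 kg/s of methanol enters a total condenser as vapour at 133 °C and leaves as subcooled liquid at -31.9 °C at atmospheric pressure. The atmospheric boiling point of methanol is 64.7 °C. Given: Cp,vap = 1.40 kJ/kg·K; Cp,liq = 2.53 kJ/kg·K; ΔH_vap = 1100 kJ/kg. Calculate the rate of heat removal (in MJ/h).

Q_c = 14200 MJ/h

vapour 133→64.7 °C: -95.62 kJ/kg
condensation at 64.7 °C: -1100 kJ/kg
liquid 64.7→-31.9 °C: -244.4 kJ/kg
Δh = -95.62 + -1100 + -244.4 = -1440 kJ/kg
Q = ṁ·Δh = 2.738 kg/s × -1440 kJ/kg = -3942.8 kJ/s
|Q| = 3942.8 kW = 14194 MJ/h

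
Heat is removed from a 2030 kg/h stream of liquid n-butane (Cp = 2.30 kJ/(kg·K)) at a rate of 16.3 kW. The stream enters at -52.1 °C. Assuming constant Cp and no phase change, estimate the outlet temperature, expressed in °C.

Q = 16.3 kW = 58680 kJ/h
ΔT = Q/(ṁ·Cp) = 58680/(2030×2.30) = 12.568 K
T_out = -52.1 − 12.568 = -64.668 °C

T_out = -64.7 °C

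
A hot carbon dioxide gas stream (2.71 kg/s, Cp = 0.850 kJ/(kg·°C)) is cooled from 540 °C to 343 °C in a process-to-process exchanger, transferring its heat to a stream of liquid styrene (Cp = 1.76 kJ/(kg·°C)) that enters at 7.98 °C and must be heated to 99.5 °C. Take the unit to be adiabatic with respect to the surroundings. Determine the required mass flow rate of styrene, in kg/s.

ṁ_c = 2.82 kg/s

Heat released by hot stream: Q = 2.71 × 0.850 × (540 − 343) = 453.79 kJ/s
Energy balance on cold side (adiabatic exchanger): Q = ṁ_c·Cp_c·(T_c,out − T_c,in)
ṁ_c = 453.79 / [1.76 × (99.5 − 7.98)] = 2.8173 kg/s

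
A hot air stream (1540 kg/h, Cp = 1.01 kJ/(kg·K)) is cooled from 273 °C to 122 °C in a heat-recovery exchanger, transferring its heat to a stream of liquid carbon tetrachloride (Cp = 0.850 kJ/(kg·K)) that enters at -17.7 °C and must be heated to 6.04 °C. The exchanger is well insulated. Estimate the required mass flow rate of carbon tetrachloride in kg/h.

ṁ_c = 11600 kg/h

Heat released by hot stream: Q = 1540 × 1.01 × (273 − 122) = 234870 kJ/h
Energy balance on cold side (adiabatic exchanger): Q = ṁ_c·Cp_c·(T_c,out − T_c,in)
ṁ_c = 234870 / [0.850 × (6.04 − -17.7)] = 11639 kg/h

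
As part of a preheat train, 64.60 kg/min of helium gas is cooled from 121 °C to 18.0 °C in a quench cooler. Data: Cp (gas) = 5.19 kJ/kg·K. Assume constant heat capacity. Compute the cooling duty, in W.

Q_c = 576000 W

Q = ṁ·Cp·ΔT = 64.60 × 5.19 × (18.0 − 121) = -34533 kJ/min
Converting: 34533 / 60 s = 575.55 kW
Cooling duty = 575550 W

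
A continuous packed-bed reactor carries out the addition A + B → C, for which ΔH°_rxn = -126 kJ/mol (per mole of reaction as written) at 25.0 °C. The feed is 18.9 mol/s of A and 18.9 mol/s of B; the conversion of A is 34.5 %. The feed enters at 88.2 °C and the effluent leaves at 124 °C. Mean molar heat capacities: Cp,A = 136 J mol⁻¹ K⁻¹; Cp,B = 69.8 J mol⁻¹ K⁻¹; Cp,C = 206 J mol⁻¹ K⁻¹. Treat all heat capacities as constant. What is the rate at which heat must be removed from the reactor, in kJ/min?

Extent of reaction ξ = 0.345 × 18.9 = 6.5205 mol/s
Reaction term: ξ·ΔH°_rxn = 6.5205 × -126 = -821.58 kJ/s
Sensible, feed 88.2→25 °C: -245.82 kJ/s
Outlet flows (mol/s): A 12.38, B 12.38, C 6.5205
Sensible, products 25→124 °C: 385.2 kJ/s
Q = ΔH = -682.21 kJ/s = -682.21 kW
Heat removed = 40932 kJ/min

Q_out = 40900 kJ/min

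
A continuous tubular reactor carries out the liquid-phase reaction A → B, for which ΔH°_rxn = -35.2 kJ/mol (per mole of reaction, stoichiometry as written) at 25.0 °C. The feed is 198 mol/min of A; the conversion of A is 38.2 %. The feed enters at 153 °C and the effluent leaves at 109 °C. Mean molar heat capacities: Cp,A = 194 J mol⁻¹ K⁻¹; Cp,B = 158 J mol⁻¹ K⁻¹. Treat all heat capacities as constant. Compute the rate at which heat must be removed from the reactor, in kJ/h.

Extent of reaction ξ = 0.382 × 198 = 75.636 mol/min
Reaction term: ξ·ΔH°_rxn = 75.636 × -35.2 = -2662.4 kJ/min
Sensible, feed 153→25 °C: -4916.7 kJ/min
Outlet flows (mol/min): A 122.36, B 75.636
Sensible, products 25→109 °C: 2997.9 kJ/min
Q = ΔH = -4581.2 kJ/min = -76.354 kW
Heat removed = 274870 kJ/h

Q_out = 275000 kJ/h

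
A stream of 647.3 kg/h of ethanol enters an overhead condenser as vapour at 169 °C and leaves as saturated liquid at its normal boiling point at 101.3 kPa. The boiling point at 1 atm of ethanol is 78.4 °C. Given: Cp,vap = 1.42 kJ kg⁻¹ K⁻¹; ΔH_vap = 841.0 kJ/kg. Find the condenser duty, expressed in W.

vapour 169→78.4 °C: -128.65 kJ/kg
condensation at 78.4 °C: -841 kJ/kg
Δh = -128.65 + -841 = -969.65 kJ/kg
Q = ṁ·Δh = 647.3 kg/h × -969.65 kJ/kg = -627660 kJ/h
|Q| = 174.35 kW = 174350 W

Q_c = 174000 W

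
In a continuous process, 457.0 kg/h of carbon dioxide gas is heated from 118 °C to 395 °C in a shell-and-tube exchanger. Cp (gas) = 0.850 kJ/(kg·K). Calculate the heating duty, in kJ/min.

Q = 1790 kJ/min

Q = ṁ·Cp·ΔT = 457.0 × 0.850 × (395 − 118) = 107600 kJ/h
Converting: 107600 / 3600 s = 29.889 kW
Heating duty = 1793.3 kJ/min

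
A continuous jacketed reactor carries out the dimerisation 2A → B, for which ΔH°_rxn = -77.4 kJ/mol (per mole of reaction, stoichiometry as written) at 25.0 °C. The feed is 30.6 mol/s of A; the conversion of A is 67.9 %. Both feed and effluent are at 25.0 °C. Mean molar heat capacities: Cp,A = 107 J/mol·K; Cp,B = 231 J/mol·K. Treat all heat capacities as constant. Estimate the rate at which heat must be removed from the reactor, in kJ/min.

Q_out = 48200 kJ/min

Extent of reaction ξ = 0.679 × 30.6 / 2 = 10.389 mol/s
Reaction term: ξ·ΔH°_rxn = 10.389 × -77.4 = -804.09 kJ/s
Q = ΔH = -804.09 kJ/s = -804.09 kW
Heat removed = 48245 kJ/min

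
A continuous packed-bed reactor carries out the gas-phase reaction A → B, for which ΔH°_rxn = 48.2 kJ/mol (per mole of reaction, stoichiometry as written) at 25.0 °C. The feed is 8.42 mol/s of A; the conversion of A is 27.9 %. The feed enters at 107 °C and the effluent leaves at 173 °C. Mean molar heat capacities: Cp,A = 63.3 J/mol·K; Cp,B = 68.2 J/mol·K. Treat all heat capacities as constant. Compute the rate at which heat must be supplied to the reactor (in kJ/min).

Extent of reaction ξ = 0.279 × 8.42 = 2.3492 mol/s
Reaction term: ξ·ΔH°_rxn = 2.3492 × 48.2 = 113.23 kJ/s
Sensible, feed 107→25 °C: -43.705 kJ/s
Outlet flows (mol/s): A 6.0708, B 2.3492
Sensible, products 25→173 °C: 80.586 kJ/s
Q = ΔH = 150.11 kJ/s = 150.11 kW
Heat supplied = 9006.7 kJ/min

Q_in = 9010 kJ/min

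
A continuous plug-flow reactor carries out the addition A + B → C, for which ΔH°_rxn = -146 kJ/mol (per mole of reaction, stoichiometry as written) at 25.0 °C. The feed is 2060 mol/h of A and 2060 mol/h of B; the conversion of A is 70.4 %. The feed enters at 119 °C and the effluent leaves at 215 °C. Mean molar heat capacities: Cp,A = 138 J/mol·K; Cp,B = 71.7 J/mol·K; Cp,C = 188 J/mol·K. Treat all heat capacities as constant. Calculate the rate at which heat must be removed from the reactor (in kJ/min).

Extent of reaction ξ = 0.704 × 2060 = 1450.2 mol/h
Reaction term: ξ·ΔH°_rxn = 1450.2 × -146 = -211740 kJ/h
Sensible, feed 119→25 °C: -40606 kJ/h
Outlet flows (mol/h): A 609.76, B 609.76, C 1450.2
Sensible, products 25→215 °C: 76097 kJ/h
Q = ΔH = -176240 kJ/h = -48.957 kW
Heat removed = 2937.4 kJ/min

Q_out = 2940 kJ/min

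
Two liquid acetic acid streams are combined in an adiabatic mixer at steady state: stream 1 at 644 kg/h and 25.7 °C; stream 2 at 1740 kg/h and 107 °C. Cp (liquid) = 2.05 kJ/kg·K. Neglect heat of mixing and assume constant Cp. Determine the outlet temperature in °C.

Adiabatic, steady state ⇒ Σ ṁᵢCp,ᵢ(T_out − Tᵢ) = 0
T_out = Σ ṁᵢCp,ᵢTᵢ / Σ ṁᵢCp,ᵢ
      = 415600 / 4887.2 = 85.038 °C

T_out = 85.0 °C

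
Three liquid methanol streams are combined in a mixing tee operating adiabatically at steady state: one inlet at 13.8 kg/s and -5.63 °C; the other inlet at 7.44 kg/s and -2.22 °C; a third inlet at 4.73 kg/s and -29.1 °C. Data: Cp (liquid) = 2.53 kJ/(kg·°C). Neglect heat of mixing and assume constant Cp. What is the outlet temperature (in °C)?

T_out = -8.93 °C

No heat crosses the boundary, so H_out = H_in.
Σ ṁᵢCp,ᵢTᵢ = 13.8×2.53×-5.63 + 7.44×2.53×-2.22 + 4.73×2.53×-29.1 = -586.59
Σ ṁᵢCp,ᵢ = 13.8×2.53 + 7.44×2.53 + 4.73×2.53 = 65.704
T_out = -586.59 / 65.704 = -8.9278 °C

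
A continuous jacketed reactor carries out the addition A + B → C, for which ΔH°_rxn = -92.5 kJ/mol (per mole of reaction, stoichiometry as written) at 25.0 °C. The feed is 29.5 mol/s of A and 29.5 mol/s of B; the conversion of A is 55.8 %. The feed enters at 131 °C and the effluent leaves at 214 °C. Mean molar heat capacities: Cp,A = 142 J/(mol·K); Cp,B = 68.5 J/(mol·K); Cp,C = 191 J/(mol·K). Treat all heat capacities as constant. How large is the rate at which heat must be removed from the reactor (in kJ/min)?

Extent of reaction ξ = 0.558 × 29.5 = 16.461 mol/s
Reaction term: ξ·ΔH°_rxn = 16.461 × -92.5 = -1522.6 kJ/s
Sensible, feed 131→25 °C: -658.23 kJ/s
Outlet flows (mol/s): A 13.039, B 13.039, C 16.461
Sensible, products 25→214 °C: 1113 kJ/s
Q = ΔH = -1067.9 kJ/s = -1067.9 kW
Heat removed = 64074 kJ/min

Q_out = 64100 kJ/min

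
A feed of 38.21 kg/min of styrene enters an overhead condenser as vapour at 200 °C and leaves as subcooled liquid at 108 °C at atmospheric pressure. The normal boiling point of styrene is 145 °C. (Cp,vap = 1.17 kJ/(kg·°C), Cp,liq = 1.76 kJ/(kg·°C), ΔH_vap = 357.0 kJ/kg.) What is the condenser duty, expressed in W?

Q_c = 310000 W

vapour 200→145 °C: -64.35 kJ/kg
condensation at 145 °C: -357 kJ/kg
liquid 145→108 °C: -65.12 kJ/kg
Δh = -64.35 + -357 + -65.12 = -486.47 kJ/kg
Q = ṁ·Δh = 38.21 kg/min × -486.47 kJ/kg = -18588 kJ/min
|Q| = 309.8 kW = 309800 W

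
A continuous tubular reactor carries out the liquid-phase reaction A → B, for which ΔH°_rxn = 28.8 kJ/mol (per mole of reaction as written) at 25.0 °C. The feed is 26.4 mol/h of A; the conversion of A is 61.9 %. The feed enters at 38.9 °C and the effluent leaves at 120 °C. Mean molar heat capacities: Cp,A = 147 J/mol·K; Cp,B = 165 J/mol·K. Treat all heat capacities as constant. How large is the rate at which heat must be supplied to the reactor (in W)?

Extent of reaction ξ = 0.619 × 26.4 = 16.342 mol/h
Reaction term: ξ·ΔH°_rxn = 16.342 × 28.8 = 470.64 kJ/h
Sensible, feed 38.9→25 °C: -53.943 kJ/h
Outlet flows (mol/h): A 10.058, B 16.342
Sensible, products 25→120 °C: 396.62 kJ/h
Q = ΔH = 813.32 kJ/h = 0.22592 kW
Heat supplied = 225.92 W

Q_in = 226 W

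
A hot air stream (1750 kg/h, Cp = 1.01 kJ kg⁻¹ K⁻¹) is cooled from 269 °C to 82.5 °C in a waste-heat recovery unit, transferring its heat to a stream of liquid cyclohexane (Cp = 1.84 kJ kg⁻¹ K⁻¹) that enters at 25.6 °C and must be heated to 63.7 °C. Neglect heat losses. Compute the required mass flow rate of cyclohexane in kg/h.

ṁ_c = 4700 kg/h

Heat released by hot stream: Q = 1750 × 1.01 × (269 − 82.5) = 329640 kJ/h
Energy balance on cold side (adiabatic exchanger): Q = ṁ_c·Cp_c·(T_c,out − T_c,in)
ṁ_c = 329640 / [1.84 × (63.7 − 25.6)] = 4702.1 kg/h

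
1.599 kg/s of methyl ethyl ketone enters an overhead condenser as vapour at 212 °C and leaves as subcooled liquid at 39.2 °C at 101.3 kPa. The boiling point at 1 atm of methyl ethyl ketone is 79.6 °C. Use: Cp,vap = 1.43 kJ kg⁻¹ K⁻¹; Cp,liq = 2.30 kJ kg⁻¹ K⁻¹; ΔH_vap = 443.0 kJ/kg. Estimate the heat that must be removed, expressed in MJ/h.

vapour 212→79.6 °C: -189.33 kJ/kg
condensation at 79.6 °C: -443 kJ/kg
liquid 79.6→39.2 °C: -92.92 kJ/kg
Δh = -189.33 + -443 + -92.92 = -725.25 kJ/kg
Q = ṁ·Δh = 1.599 kg/s × -725.25 kJ/kg = -1159.7 kJ/s
|Q| = 1159.7 kW = 4174.8 MJ/h

Q_c = 4170 MJ/h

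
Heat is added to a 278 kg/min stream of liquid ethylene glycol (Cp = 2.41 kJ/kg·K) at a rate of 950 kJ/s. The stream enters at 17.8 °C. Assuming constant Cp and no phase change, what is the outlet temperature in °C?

T_out = 103 °C

Q = 950 kJ/s = 57000 kJ/min
ΔT = Q/(ṁ·Cp) = 57000/(278×2.41) = 85.077 K
T_out = 17.8 + 85.077 = 102.88 °C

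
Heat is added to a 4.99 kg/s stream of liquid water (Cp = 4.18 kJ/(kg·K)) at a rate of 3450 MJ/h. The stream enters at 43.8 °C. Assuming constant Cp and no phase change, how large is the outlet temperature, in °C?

T_out = 89.7 °C

Q = 3450 MJ/h = 958.33 kJ/s
ΔT = Q/(ṁ·Cp) = 958.33/(4.99×4.18) = 45.945 K
T_out = 43.8 + 45.945 = 89.745 °C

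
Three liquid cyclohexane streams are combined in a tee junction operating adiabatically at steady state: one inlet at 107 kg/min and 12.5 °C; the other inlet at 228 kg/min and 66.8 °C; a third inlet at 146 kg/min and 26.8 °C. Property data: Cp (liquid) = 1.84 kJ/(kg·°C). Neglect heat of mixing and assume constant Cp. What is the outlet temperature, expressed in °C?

T_out = 42.6 °C

Adiabatic, steady state ⇒ Σ ṁᵢCp,ᵢ(T_out − Tᵢ) = 0
Σ ṁᵢCp,ᵢTᵢ = 107×1.84×12.5 + 228×1.84×66.8 + 146×1.84×26.8 = 37684
Σ ṁᵢCp,ᵢ = 107×1.84 + 228×1.84 + 146×1.84 = 885.04
T_out = 37684 / 885.04 = 42.579 °C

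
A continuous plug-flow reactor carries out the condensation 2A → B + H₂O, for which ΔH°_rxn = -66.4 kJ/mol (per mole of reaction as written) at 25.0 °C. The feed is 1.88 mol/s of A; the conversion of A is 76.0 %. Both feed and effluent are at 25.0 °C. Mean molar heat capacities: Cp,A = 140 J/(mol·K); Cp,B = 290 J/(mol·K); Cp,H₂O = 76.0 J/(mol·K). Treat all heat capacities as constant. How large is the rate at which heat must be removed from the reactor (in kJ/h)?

Q_out = 171000 kJ/h

Extent of reaction ξ = 0.760 × 1.88 / 2 = 0.7144 mol/s
Reaction term: ξ·ΔH°_rxn = 0.7144 × -66.4 = -47.436 kJ/s
Q = ΔH = -47.436 kJ/s = -47.436 kW
Heat removed = 170770 kJ/h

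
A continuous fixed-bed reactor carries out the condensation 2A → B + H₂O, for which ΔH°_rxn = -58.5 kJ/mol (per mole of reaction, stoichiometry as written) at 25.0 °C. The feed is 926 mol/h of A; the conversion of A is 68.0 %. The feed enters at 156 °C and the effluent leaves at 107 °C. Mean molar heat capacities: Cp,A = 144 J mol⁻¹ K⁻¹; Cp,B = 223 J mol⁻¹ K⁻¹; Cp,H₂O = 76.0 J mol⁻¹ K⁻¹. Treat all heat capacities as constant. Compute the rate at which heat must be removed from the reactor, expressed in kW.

Q_out = 6.85 kW

Extent of reaction ξ = 0.680 × 926 / 2 = 314.84 mol/h
Reaction term: ξ·ΔH°_rxn = 314.84 × -58.5 = -18418 kJ/h
Sensible, feed 156→25 °C: -17468 kJ/h
Outlet flows (mol/h): A 296.32, B 314.84, H₂O 314.84
Sensible, products 25→107 °C: 11218 kJ/h
Q = ΔH = -24668 kJ/h = -6.8522 kW
Heat removed = 6.8522 kW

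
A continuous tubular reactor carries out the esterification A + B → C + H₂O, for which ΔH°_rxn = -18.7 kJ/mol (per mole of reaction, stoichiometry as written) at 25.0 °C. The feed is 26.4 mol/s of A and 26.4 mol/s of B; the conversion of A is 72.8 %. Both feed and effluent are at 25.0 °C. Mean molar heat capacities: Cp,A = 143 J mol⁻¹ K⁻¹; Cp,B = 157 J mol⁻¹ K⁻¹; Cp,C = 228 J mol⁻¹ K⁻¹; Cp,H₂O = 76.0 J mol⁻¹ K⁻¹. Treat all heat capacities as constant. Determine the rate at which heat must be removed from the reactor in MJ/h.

Q_out = 1290 MJ/h

Extent of reaction ξ = 0.728 × 26.4 = 19.219 mol/s
Reaction term: ξ·ΔH°_rxn = 19.219 × -18.7 = -359.4 kJ/s
Q = ΔH = -359.4 kJ/s = -359.4 kW
Heat removed = 1293.8 MJ/h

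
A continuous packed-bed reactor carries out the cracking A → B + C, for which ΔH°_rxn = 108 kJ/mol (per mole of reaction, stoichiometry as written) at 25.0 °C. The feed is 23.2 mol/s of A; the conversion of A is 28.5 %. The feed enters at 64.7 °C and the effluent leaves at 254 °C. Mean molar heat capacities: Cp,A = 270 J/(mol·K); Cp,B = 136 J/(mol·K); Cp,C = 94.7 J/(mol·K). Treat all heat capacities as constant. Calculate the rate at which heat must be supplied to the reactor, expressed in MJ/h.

Q_in = 6630 MJ/h

Extent of reaction ξ = 0.285 × 23.2 = 6.612 mol/s
Reaction term: ξ·ΔH°_rxn = 6.612 × 108 = 714.1 kJ/s
Sensible, feed 64.7→25 °C: -248.68 kJ/s
Outlet flows (mol/s): A 16.588, B 6.612, C 6.612
Sensible, products 25→254 °C: 1374.9 kJ/s
Q = ΔH = 1840.4 kJ/s = 1840.4 kW
Heat supplied = 6625.3 MJ/h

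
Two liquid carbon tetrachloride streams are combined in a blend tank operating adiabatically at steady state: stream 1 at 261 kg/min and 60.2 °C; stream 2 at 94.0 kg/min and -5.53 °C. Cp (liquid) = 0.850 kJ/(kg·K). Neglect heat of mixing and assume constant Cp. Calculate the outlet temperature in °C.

Adiabatic, steady state ⇒ Σ ṁᵢCp,ᵢ(T_out − Tᵢ) = 0
Σ ṁᵢCp,ᵢTᵢ = 261×0.850×60.2 + 94.0×0.850×-5.53 = 12914
Σ ṁᵢCp,ᵢ = 261×0.850 + 94.0×0.850 = 301.75
T_out = 12914 / 301.75 = 42.795 °C

T_out = 42.8 °C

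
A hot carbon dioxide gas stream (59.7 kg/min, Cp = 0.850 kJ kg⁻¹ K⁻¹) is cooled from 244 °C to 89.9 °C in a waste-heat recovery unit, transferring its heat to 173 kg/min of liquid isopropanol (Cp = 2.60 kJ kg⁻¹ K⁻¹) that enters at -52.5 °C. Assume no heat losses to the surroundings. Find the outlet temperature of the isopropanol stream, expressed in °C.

T_c,out = -35.1 °C

Heat released by hot stream: Q = 59.7 × 0.850 × (244 − 89.9) = 7819.8 kJ/min
Energy balance on cold side (adiabatic exchanger): Q = ṁ_c·Cp_c·(T_c,out − T_c,in)
T_c,out = -52.5 + 7819.8/(173 × 2.60) = -35.115 °C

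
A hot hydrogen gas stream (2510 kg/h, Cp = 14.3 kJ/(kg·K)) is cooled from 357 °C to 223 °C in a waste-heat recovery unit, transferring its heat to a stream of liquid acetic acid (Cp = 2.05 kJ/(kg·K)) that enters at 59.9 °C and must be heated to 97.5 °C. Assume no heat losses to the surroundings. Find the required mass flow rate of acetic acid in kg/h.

ṁ_c = 62400 kg/h

Heat released by hot stream: Q = 2510 × 14.3 × (357 − 223) = 4.8097e+06 kJ/h
Energy balance on cold side (adiabatic exchanger): Q = ṁ_c·Cp_c·(T_c,out − T_c,in)
ṁ_c = 4.8097e+06 / [2.05 × (97.5 − 59.9)] = 62398 kg/h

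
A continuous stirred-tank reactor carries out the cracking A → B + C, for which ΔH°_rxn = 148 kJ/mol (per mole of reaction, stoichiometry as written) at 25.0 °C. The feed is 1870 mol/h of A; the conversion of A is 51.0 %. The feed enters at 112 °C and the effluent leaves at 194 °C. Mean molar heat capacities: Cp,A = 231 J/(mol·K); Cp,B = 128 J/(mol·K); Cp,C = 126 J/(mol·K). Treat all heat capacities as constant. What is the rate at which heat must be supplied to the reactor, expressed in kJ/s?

Extent of reaction ξ = 0.510 × 1870 = 953.7 mol/h
Reaction term: ξ·ΔH°_rxn = 953.7 × 148 = 141150 kJ/h
Sensible, feed 112→25 °C: -37581 kJ/h
Outlet flows (mol/h): A 916.3, B 953.7, C 953.7
Sensible, products 25→194 °C: 76710 kJ/h
Q = ΔH = 180280 kJ/h = 50.077 kW
Heat supplied = 50.077 kJ/s

Q_in = 50.1 kJ/s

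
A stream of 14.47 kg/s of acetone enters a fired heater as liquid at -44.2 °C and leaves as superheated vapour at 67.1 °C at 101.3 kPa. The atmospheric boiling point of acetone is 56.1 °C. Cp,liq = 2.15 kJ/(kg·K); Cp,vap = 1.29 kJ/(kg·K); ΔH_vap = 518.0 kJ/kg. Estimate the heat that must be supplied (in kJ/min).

Q = 649000 kJ/min

liquid -44.2→56.1 °C: 215.65 kJ/kg
vaporisation at 56.1 °C: 518 kJ/kg
vapour 56.1→67.1 °C: 14.19 kJ/kg
Δh = 215.65 + 518 + 14.19 = 747.84 kJ/kg
Q = ṁ·Δh = 14.47 kg/s × 747.84 kJ/kg = 10821 kJ/s
|Q| = 10821 kW = 649270 kJ/min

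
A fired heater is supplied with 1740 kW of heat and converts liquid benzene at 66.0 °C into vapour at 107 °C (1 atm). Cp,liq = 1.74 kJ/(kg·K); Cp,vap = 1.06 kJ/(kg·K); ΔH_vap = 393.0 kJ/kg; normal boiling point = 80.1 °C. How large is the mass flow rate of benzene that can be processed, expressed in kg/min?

Δh = 1.74×(80.1−66.0) + 393.0 + 1.06×(107−80.1) = 446.05 kJ/kg
Q = 1740 kW = 1740 kJ/s = 104400 kJ/min
ṁ = Q/Δh = 104400 / 446.05 = 234.06 kg/min

ṁ = 234 kg/min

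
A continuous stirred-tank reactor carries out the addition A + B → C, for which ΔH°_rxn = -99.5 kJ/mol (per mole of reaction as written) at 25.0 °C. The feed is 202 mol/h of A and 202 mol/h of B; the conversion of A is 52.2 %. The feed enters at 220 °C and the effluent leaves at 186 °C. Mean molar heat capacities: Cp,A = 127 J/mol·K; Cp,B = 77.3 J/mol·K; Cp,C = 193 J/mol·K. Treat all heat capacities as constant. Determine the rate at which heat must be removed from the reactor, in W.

Q_out = 3360 W

Extent of reaction ξ = 0.522 × 202 = 105.44 mol/h
Reaction term: ξ·ΔH°_rxn = 105.44 × -99.5 = -10492 kJ/h
Sensible, feed 220→25 °C: -8047.4 kJ/h
Outlet flows (mol/h): A 96.556, B 96.556, C 105.44
Sensible, products 25→186 °C: 6452.4 kJ/h
Q = ΔH = -12087 kJ/h = -3.3574 kW
Heat removed = 3357.4 W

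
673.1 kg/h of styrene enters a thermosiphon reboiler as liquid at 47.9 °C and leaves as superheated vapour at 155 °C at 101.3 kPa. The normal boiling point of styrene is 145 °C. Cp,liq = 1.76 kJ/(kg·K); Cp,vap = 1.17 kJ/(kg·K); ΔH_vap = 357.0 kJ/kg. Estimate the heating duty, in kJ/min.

Q = 6050 kJ/min

liquid 47.9→145 °C: 170.9 kJ/kg
vaporisation at 145 °C: 357 kJ/kg
vapour 145→155 °C: 11.7 kJ/kg
Δh = 170.9 + 357 + 11.7 = 539.6 kJ/kg
Q = ṁ·Δh = 673.1 kg/h × 539.6 kJ/kg = 363200 kJ/h
|Q| = 100.89 kW = 6053.4 kJ/min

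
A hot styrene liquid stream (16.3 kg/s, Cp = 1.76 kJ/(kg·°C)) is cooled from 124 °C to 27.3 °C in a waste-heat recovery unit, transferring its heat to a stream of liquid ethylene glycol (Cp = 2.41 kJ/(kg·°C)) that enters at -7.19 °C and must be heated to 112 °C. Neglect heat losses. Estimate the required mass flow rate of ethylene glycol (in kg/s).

Heat released by hot stream: Q = 16.3 × 1.76 × (124 − 27.3) = 2774.1 kJ/s
Energy balance on cold side (adiabatic exchanger): Q = ṁ_c·Cp_c·(T_c,out − T_c,in)
ṁ_c = 2774.1 / [2.41 × (112 − -7.19)] = 9.6576 kg/s

ṁ_c = 9.66 kg/s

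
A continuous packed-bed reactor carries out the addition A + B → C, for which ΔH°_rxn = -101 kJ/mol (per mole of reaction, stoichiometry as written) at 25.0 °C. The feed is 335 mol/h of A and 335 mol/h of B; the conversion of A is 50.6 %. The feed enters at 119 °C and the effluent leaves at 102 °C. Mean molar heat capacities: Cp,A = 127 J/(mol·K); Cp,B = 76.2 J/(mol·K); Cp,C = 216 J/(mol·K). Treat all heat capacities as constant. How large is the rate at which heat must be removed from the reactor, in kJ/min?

Extent of reaction ξ = 0.506 × 335 = 169.51 mol/h
Reaction term: ξ·ΔH°_rxn = 169.51 × -101 = -17121 kJ/h
Sensible, feed 119→25 °C: -6398.8 kJ/h
Outlet flows (mol/h): A 165.49, B 165.49, C 169.51
Sensible, products 25→102 °C: 5408.6 kJ/h
Q = ΔH = -18111 kJ/h = -5.0307 kW
Heat removed = 301.84 kJ/min

Q_out = 302 kJ/min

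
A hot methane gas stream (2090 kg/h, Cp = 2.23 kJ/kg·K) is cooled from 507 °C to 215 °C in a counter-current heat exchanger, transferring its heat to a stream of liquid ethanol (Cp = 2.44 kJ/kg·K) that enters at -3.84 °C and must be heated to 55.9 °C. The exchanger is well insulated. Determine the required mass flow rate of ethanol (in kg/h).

Heat released by hot stream: Q = 2090 × 2.23 × (507 − 215) = 1.3609e+06 kJ/h
Energy balance on cold side (adiabatic exchanger): Q = ṁ_c·Cp_c·(T_c,out − T_c,in)
ṁ_c = 1.3609e+06 / [2.44 × (55.9 − -3.84)] = 9336.4 kg/h

ṁ_c = 9340 kg/h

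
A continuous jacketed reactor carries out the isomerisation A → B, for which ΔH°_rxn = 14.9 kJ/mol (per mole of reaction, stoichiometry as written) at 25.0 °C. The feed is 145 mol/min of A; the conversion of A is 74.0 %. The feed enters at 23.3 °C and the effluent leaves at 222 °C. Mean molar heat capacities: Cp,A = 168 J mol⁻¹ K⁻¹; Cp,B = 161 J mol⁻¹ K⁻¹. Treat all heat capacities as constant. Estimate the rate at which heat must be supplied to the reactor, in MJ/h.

Q_in = 377 MJ/h

Extent of reaction ξ = 0.740 × 145 = 107.3 mol/min
Reaction term: ξ·ΔH°_rxn = 107.3 × 14.9 = 1598.8 kJ/min
Sensible, feed 23.3→25 °C: 41.412 kJ/min
Outlet flows (mol/min): A 37.7, B 107.3
Sensible, products 25→222 °C: 4651 kJ/min
Q = ΔH = 6291.1 kJ/min = 104.85 kW
Heat supplied = 377.47 MJ/h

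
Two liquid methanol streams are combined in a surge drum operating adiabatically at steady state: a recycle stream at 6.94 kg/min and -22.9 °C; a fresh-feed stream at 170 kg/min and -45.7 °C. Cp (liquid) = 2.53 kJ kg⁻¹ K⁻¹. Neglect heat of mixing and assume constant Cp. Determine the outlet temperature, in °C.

Energy balance with Q = 0: Σ ṁᵢCp,ᵢ(T_out − Tᵢ) = 0
T_out = Σ ṁᵢCp,ᵢTᵢ / Σ ṁᵢCp,ᵢ
      = -20058 / 447.66 = -44.806 °C

T_out = -44.8 °C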